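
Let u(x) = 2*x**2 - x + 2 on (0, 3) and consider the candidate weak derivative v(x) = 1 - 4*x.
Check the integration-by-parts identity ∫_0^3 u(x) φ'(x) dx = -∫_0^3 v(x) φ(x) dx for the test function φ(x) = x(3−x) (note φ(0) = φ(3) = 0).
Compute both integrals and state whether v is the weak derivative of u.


LHS = -45/2, RHS = 45/2. No, v is not the weak derivative of u.

u(x) = 2*x**2 - x + 2, classical derivative u'(x) = 4*x - 1.
φ(x) = x(3−x), so φ'(x) = 3 - 2*x.
Note φ(0) = φ(3) = 0, so the boundary term u·φ vanishes.
LHS = ∫_0^3 u(x) φ'(x) dx = ∫_0^3 (-4*x^3 + 8*x^2 - 7*x + 6) dx. Term by term:
  ∫_0^3 -4*x^3 dx = -81;  ∫_0^3 8*x^2 dx = 72;  ∫_0^3 -7*x dx = -63/2;
  ∫_0^3 6 dx = 18.
Sum: -81 + 72 − 63/2 + 18 = -45/2.
So LHS = -45/2.
∫_0^3 v(x) φ(x) dx = ∫_0^3 (4*x^3 - 13*x^2 + 3*x) dx. Term by term:
  ∫_0^3 4*x^3 dx = 81;  ∫_0^3 -13*x^2 dx = -117;  ∫_0^3 3*x dx = 27/2.
Sum: 81 − 117 + 27/2 = -45/2.
So RHS = -∫_0^3 v(x) φ(x) dx = 45/2.
LHS − RHS = -45 ≠ 0, so the identity fails.
(For a valid weak derivative the identity must hold for EVERY test function, in particular this one. The failure shows v is NOT the weak derivative of u.)
Correct weak derivative would be u'(x) = 4*x - 1.


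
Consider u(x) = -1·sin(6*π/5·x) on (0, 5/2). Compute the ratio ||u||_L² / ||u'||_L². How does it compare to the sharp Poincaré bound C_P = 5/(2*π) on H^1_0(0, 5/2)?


||u||_L² / ||u'||_L² = 5/(6*π) < C_P = 5/(2*π).

u(x) = -1·sin(6*π/5·x), so u'(x) = -6*π*cos(6*π*x/5)/5.
Writing u(x) = A·sin(kπx/L) with A = -1 and k = 3, use ∫_0^L sin²(kπx/L) dx = L/2 and ∫_0^L cos²(kπx/L) dx = L/2.
u² = 1·sin²(6*π/5·x) and (u')² = 36*π^2/25·cos²(6*π/5·x), and each of sin², cos² integrates to L/2 = 5/4 over (0, 5/2).
∫_0^5/2 u² dx = 5/4, so ||u||_L² = sqrt(5)/2.
∫_0^5/2 (u')² dx = 9*π^2/5, so ||u'||_L² = 3*sqrt(5)*π/5.
Ratio ||u||_L² / ||u'||_L² = 5/(6*π).
Sharp Poincaré constant on H^1_0(0, 5/2) is C_P = L/π = 5/(2*π), achieved by sin(2*π/5·x).
This is the k = 3 harmonic; the ratio L/(kπ) is strictly less than C_P = L/π, consistent with the sharp inequality ||u||_L² ≤ C_P ||u'||_L².


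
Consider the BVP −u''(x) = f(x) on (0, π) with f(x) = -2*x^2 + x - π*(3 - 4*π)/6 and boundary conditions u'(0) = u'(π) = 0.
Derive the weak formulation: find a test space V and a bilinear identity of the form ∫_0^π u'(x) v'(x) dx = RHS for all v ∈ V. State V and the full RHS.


V = H^1(0, π) (no boundary constraint on v; u is determined up to an additive constant); weak form: ∫_0^π u'v' dx = ∫_0^π (-2*x^2 + x - π*(3 - 4*π)/6) v dx for all v ∈ V.

Multiply both sides by a test function v and integrate from 0 to π:
  ∫_0^π −u''(x) v(x) dx = ∫_0^π f(x) v(x) dx.
Integrate the LHS by parts once:
  ∫_0^π −u'' v dx = −[u'(x) v(x)]_0^π + ∫_0^π u'(x) v'(x) dx.
Thus ∫_0^π u'(x) v'(x) dx = ∫_0^π f(x) v(x) dx + [u'(x) v(x)]_0^π.
Choose V so that boundary terms are either known or forced to vanish.
u has homogeneous Neumann: u'(0) = u'(π) = 0. So [u' v]_0^π = 0·v(π) − 0·v(0) = 0 for any v; take V = H^1(0, π).
Weak formulation: find u (satisfying any essential BC) such that ∫_0^π u'(x) v'(x) dx = ∫_0^π f v dx for all v ∈ V (homogeneous Neumann, so boundary terms vanish).
Substituting f(x) = -2*x^2 + x - π*(3 - 4*π)/6, the right-hand side is ∫_0^π (-2*x^2 + x - π*(3 - 4*π)/6) v dx.
Compatibility check (pure Neumann): taking v ≡ 1 ∈ V gives 0 = ∫_0^π f dx + (0) − (0), i.e. ∫_0^π f dx must equal u'(0) − u'(π) = 0. Indeed ∫_0^π (-2*x^2 + x - π*(3 - 4*π)/6) dx = 0, so the data are compatible. The solution is then unique only up to an additive constant (fix it e.g. by requiring ∫_0^π u dx = 0).


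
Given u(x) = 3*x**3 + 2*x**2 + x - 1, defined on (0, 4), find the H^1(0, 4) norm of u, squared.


||u||_{H^1}^2 = 5574584/105

The H^1 norm (squared) on an interval (0, L) is
  ||u||_{H^1}^2 = ∫_0^L u(x)^2 dx + ∫_0^L u'(x)^2 dx.
Compute u'(x) = 9*x**2 + 4*x + 1.
Then u(x)^2 = 9*x**6 + 12*x**5 + 10*x**4 - 2*x**3 - 3*x**2 - 2*x + 1 and u'(x)^2 = 81*x**4 + 72*x**3 + 34*x**2 + 8*x + 1.
Integrate each monomial from 0 to 4 using ∫_0^4 c·x^n dx = c·4^(n+1)/(n+1):
  ∫_0^4 u(x)^2 dx = ∫_0^4 (9*x^6 + 12*x^5 + 10*x^4 - 2*x^3 - 3*x^2 - 2*x + 1) dx. Term by term:
    ∫_0^4 9*x^6 dx = 147456/7;  ∫_0^4 12*x^5 dx = 8192;  ∫_0^4 10*x^4 dx = 2048;
    ∫_0^4 -2*x^3 dx = -128;  ∫_0^4 -3*x^2 dx = -64;  ∫_0^4 -2*x dx = -16;
    ∫_0^4 1 dx = 4.
  Sum: 147456/7 + 8192 + 2048 − 128 − 64 − 16 + 4 = 217708/7.
  ∫_0^4 u'(x)^2 dx = ∫_0^4 (81*x^4 + 72*x^3 + 34*x^2 + 8*x + 1) dx. Term by term:
    ∫_0^4 81*x^4 dx = 82944/5;  ∫_0^4 72*x^3 dx = 4608;  ∫_0^4 34*x^2 dx = 2176/3;
    ∫_0^4 8*x dx = 64;  ∫_0^4 1 dx = 4.
  Sum: 82944/5 + 4608 + 2176/3 + 64 + 4 = 329852/15.
Adding: ||u||_{H^1}^2 = 217708/7 + 329852/15 = 5574584/105.


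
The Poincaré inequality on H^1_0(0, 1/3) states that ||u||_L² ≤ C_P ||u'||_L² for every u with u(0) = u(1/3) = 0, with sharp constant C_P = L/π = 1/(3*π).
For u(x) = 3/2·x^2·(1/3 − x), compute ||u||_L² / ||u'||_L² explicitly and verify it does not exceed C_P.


||u||_L² / ||u'||_L² = sqrt(14)/42 < C_P = 1/(3*π).

u(x) = 3/2·x^2·(1/3 − x), so u'(x) = x*(2 - 9*x)/2.
u(x) = 3/2·x^2·(1/3 − x) vanishes at x = 0 and x = 1/3, so u ∈ H^1_0(0, 1/3). Differentiate via the product rule and integrate the resulting polynomials term by term.
  ∫_0^1/3 u² dx = ∫_0^1/3 (9*x^6/4 - 3*x^5/2 + x^4/4) dx. Term by term:
    ∫_0^1/3 9*x^6/4 dx = 1/6804;  ∫_0^1/3 -3*x^5/2 dx = -1/2916;  ∫_0^1/3 x^4/4 dx = 1/4860.
  Sum: 1/6804 − 1/2916 + 1/4860 = 1/102060.
  ∫_0^1/3 (u')² dx = ∫_0^1/3 (81*x^4/4 - 9*x^3 + x^2) dx. Term by term:
    ∫_0^1/3 81*x^4/4 dx = 1/60;  ∫_0^1/3 -9*x^3 dx = -1/36;  ∫_0^1/3 x^2 dx = 1/81.
  Sum: 1/60 − 1/36 + 1/81 = 1/810.
∫_0^1/3 u² dx = 1/102060, so ||u||_L² = sqrt(35)/1890.
∫_0^1/3 (u')² dx = 1/810, so ||u'||_L² = sqrt(10)/90.
Ratio ||u||_L² / ||u'||_L² = sqrt(14)/42.
Sharp Poincaré constant on H^1_0(0, 1/3) is C_P = L/π = 1/(3*π), achieved by sin(3*π·x).
A polynomial bump cannot attain the sharp Poincaré constant (only the first sine eigenfunction does), so the ratio is strictly less than C_P, consistent with ||u||_L² ≤ C_P ||u'||_L².


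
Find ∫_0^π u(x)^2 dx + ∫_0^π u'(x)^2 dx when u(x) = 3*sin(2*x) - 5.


||u||_{H^1(0,π)}^2 = 95*π/2

u'(x) = 6*cos(2*x).
Expand u² and (u')² and integrate term by term on (0, π), using: for integers n ≥ 1, ∫_0^π sin²(nx) dx = ∫_0^π cos²(nx) dx = π/2; for n ≠ n', ∫_0^π sin(nx)sin(n'x) dx = ∫_0^π cos(nx)cos(n'x) dx = 0; and by product-to-sum, ∫_0^π sin(nx)cos(n'x) dx = ½∫_0^π [sin((n+n')x) + sin((n−n')x)] dx, which is 0 when n+n' is even and 2n/(n²−n'²) when n+n' is odd (it need not vanish on (0, π)). For the constant mode: ∫_0^π 1 dx = π, ∫_0^π cos(nx) dx = 0, ∫_0^π sin(nx) dx = (1−(−1)^n)/n.
  u² squared terms: (-5)²·∫1 dx = 25·π = 25*π;  (3)²·∫sin(2x)² dx = 9·π/2 = 9*π/2.
  u² cross terms: 2·(-5)·(3)·∫1·sin(2x) dx = -30·(0) = 0.
  So ∫_0^π u² dx = 25*π + 9*π/2 + 0 = 59*π/2.
  (u')² squared terms: (6)²·∫cos(2x)² dx = 36·π/2 = 18*π.
  So ∫_0^π (u')² dx = 18*π.
||u||_{H^1}^2 = (59*π/2) + (18*π) = 95*π/2.


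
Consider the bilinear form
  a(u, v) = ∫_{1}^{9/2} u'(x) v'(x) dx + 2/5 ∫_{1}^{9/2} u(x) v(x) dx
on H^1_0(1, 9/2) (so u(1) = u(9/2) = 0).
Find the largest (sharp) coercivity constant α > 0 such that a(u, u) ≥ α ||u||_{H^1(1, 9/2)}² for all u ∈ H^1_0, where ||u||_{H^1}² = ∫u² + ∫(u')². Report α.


α = 2*(49 + 10*π^2)/(5*(4*π^2 + 49))

Coercivity of a(·,·) on H^1_0(1, 9/2) means a(u, u) ≥ α ||u||_{H^1}² for every u ∈ H^1_0.
The interval has length L = 7/2, and Poincaré/coercivity depend only on L. Here a(u, u) = ∫(u')² + (2/5)·∫u².
Here 0 < c = 2/5 < 1. The condition a(u,u) ≥ α||u||_{H^1}² reads (1−α)∫(u')² ≥ (α−c)∫u². Any admissible α is ≤ 1 (rapidly oscillating u have ∫u²/∫(u')² → 0), and α = 1 would force 0 ≥ (1−c)∫u², impossible since c < 1; so 1−α > 0. By the sharp Poincaré inequality on H^1_0 of an interval of length L, ∫(u')² ≥ (π/L)²∫u² with equality for the first sine mode sin(π(x−x₀)/L) (x₀ the left endpoint), so the inequality holds for all u iff (1−α)(π/L)² ≥ α − c, i.e. α ≤ ((π/L)² + c)/((π/L)² + 1) = (1 + c(L/π)²)/(1 + (L/π)²). With (π/L)² = 4*π^2/49 and c = 2/5, the largest admissible constant is α = ((π/L)² + c)/((π/L)² + 1).
Simplifying, α = 2*(49 + 10*π^2)/(5*(4*π^2 + 49)).


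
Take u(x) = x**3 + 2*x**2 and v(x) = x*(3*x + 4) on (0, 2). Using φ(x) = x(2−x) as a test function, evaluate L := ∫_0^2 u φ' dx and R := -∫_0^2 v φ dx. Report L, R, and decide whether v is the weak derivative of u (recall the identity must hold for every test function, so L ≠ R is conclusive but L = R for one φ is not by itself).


LHS = -152/15, RHS = -152/15. Yes, v = u' weakly.

u(x) = x**3 + 2*x**2, classical derivative u'(x) = 3*x**2 + 4*x.
φ(x) = x(2−x), so φ'(x) = 2 - 2*x.
Note φ(0) = φ(2) = 0, so the boundary term u·φ vanishes.
LHS = ∫_0^2 u(x) φ'(x) dx = ∫_0^2 (-2*x^4 - 2*x^3 + 4*x^2) dx. Term by term:
  ∫_0^2 -2*x^4 dx = -64/5;  ∫_0^2 -2*x^3 dx = -8;  ∫_0^2 4*x^2 dx = 32/3.
Sum: -64/5 − 8 + 32/3 = -152/15.
So LHS = -152/15.
∫_0^2 v(x) φ(x) dx = ∫_0^2 (-3*x^4 + 2*x^3 + 8*x^2) dx. Term by term:
  ∫_0^2 -3*x^4 dx = -96/5;  ∫_0^2 2*x^3 dx = 8;  ∫_0^2 8*x^2 dx = 64/3.
Sum: -96/5 + 8 + 64/3 = 152/15.
So RHS = -∫_0^2 v(x) φ(x) dx = -152/15.
LHS = RHS, so the identity holds for this test φ.
Moreover u is smooth here and v(x) = u'(x) = 3*x**2 + 4*x pointwise, so the identity holds for every test function. Hence v is the weak derivative of u.


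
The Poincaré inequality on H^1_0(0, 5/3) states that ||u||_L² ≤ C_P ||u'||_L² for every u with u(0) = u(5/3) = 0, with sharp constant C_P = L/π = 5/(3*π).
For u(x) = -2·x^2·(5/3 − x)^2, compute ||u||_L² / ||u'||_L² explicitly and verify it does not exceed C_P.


||u||_L² / ||u'||_L² = 5*sqrt(3)/18 < C_P = 5/(3*π).

u(x) = -2·x^2·(5/3 − x)^2, so u'(x) = 4*x*(-18*x^2 + 45*x - 25)/9.
u(x) = -2·x^2·(5/3 − x)^2 vanishes at x = 0 and x = 5/3, so u ∈ H^1_0(0, 5/3). Differentiate via the product rule and integrate the resulting polynomials term by term.
  ∫_0^5/3 u² dx = ∫_0^5/3 (4*x^8 - 80*x^7/3 + 200*x^6/3 - 2000*x^5/27 + 2500*x^4/81) dx. Term by term:
    ∫_0^5/3 4*x^8 dx = 7812500/177147;  ∫_0^5/3 -80*x^7/3 dx = -3906250/19683;  ∫_0^5/3 200*x^6/3 dx = 15625000/45927;
    ∫_0^5/3 -2000*x^5/27 dx = -15625000/59049;  ∫_0^5/3 2500*x^4/81 dx = 1562500/19683.
  Sum: 7812500/177147 − 3906250/19683 + 15625000/45927 − 15625000/59049 + 1562500/19683 = 781250/1240029.
  ∫_0^5/3 (u')² dx = ∫_0^5/3 (64*x^6 - 320*x^5 + 5200*x^4/9 - 4000*x^3/9 + 10000*x^2/81) dx. Term by term:
    ∫_0^5/3 64*x^6 dx = 5000000/15309;  ∫_0^5/3 -320*x^5 dx = -2500000/2187;  ∫_0^5/3 5200*x^4/9 dx = 3250000/2187;
    ∫_0^5/3 -4000*x^3/9 dx = -625000/729;  ∫_0^5/3 10000*x^2/81 dx = 1250000/6561.
  Sum: 5000000/15309 − 2500000/2187 + 3250000/2187 − 625000/729 + 1250000/6561 = 125000/45927.
∫_0^5/3 u² dx = 781250/1240029, so ||u||_L² = 625*sqrt(42)/5103.
∫_0^5/3 (u')² dx = 125000/45927, so ||u'||_L² = 250*sqrt(14)/567.
Ratio ||u||_L² / ||u'||_L² = 5*sqrt(3)/18.
Sharp Poincaré constant on H^1_0(0, 5/3) is C_P = L/π = 5/(3*π), achieved by sin(3*π/5·x).
A polynomial bump cannot attain the sharp Poincaré constant (only the first sine eigenfunction does), so the ratio is strictly less than C_P, consistent with ||u||_L² ≤ C_P ||u'||_L².


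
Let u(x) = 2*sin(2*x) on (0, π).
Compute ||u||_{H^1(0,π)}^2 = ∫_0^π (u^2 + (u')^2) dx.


||u||_{H^1(0,π)}^2 = 10*π

u'(x) = 4*cos(2*x).
Expand u² and (u')² and integrate term by term on (0, π), using: for integers n ≥ 1, ∫_0^π sin²(nx) dx = ∫_0^π cos²(nx) dx = π/2; for n ≠ n', ∫_0^π sin(nx)sin(n'x) dx = ∫_0^π cos(nx)cos(n'x) dx = 0; and by product-to-sum, ∫_0^π sin(nx)cos(n'x) dx = ½∫_0^π [sin((n+n')x) + sin((n−n')x)] dx, which is 0 when n+n' is even and 2n/(n²−n'²) when n+n' is odd (it need not vanish on (0, π)).
  u² squared terms: (2)²·∫sin(2x)² dx = 4·π/2 = 2*π.
  So ∫_0^π u² dx = 2*π.
  (u')² squared terms: (4)²·∫cos(2x)² dx = 16·π/2 = 8*π.
  So ∫_0^π (u')² dx = 8*π.
||u||_{H^1}^2 = (2*π) + (8*π) = 10*π.


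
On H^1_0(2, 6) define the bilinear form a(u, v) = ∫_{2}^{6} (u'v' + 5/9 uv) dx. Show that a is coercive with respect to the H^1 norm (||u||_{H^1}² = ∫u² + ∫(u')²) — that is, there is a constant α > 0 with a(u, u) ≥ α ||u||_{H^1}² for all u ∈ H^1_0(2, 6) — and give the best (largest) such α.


α = (80/9 + π^2)/(π^2 + 16)

Coercivity of a(·,·) on H^1_0(2, 6) means a(u, u) ≥ α ||u||_{H^1}² for every u ∈ H^1_0.
The interval has length L = 4, and Poincaré/coercivity depend only on L. Here a(u, u) = ∫(u')² + (5/9)·∫u².
Here 0 < c = 5/9 < 1. The condition a(u,u) ≥ α||u||_{H^1}² reads (1−α)∫(u')² ≥ (α−c)∫u². Any admissible α is ≤ 1 (rapidly oscillating u have ∫u²/∫(u')² → 0), and α = 1 would force 0 ≥ (1−c)∫u², impossible since c < 1; so 1−α > 0. By the sharp Poincaré inequality on H^1_0 of an interval of length L, ∫(u')² ≥ (π/L)²∫u² with equality for the first sine mode sin(π(x−x₀)/L) (x₀ the left endpoint), so the inequality holds for all u iff (1−α)(π/L)² ≥ α − c, i.e. α ≤ ((π/L)² + c)/((π/L)² + 1) = (1 + c(L/π)²)/(1 + (L/π)²). With (π/L)² = π^2/16 and c = 5/9, the largest admissible constant is α = ((π/L)² + c)/((π/L)² + 1).
Simplifying, α = (80/9 + π^2)/(π^2 + 16).


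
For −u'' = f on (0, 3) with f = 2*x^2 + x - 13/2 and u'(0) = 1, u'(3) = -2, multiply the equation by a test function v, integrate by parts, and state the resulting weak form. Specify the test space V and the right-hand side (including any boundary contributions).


V = H^1(0, 3) (v unrestricted at boundary; u is determined up to an additive constant); weak form: ∫_0^3 u'v' dx = ∫_0^3 (2*x^2 + x - 13/2) v dx − 2·v(3) − v(0) for all v ∈ V.

Multiply both sides by a test function v and integrate from 0 to 3:
  ∫_0^3 −u''(x) v(x) dx = ∫_0^3 f(x) v(x) dx.
Integrate the LHS by parts once:
  ∫_0^3 −u'' v dx = −[u'(x) v(x)]_0^3 + ∫_0^3 u'(x) v'(x) dx.
Thus ∫_0^3 u'(x) v'(x) dx = ∫_0^3 f(x) v(x) dx + [u'(x) v(x)]_0^3.
Choose V so that boundary terms are either known or forced to vanish.
u has inhomogeneous Neumann u'(0) = 1, u'(3) = -2. [u' v]_0^3 = (-2)·v(3) − (1)·v(0) = − 2·v(3) − v(0). Take V = H^1(0, 3); boundary term becomes part of RHS.
Weak formulation: find u (satisfying any essential BC) such that ∫_0^3 u'(x) v'(x) dx = ∫_0^3 f v dx − 2·v(3) − v(0) for all v ∈ V (Neumann data are natural BCs: they enter the RHS as boundary terms).
Substituting f(x) = 2*x^2 + x - 13/2, the right-hand side is ∫_0^3 (2*x^2 + x - 13/2) v dx − 2·v(3) − v(0).
Compatibility check (pure Neumann): taking v ≡ 1 ∈ V gives 0 = ∫_0^3 f dx + (-2) − (1), i.e. ∫_0^3 f dx must equal u'(0) − u'(3) = 3. Indeed ∫_0^3 (2*x^2 + x - 13/2) dx = 3, so the data are compatible. The solution is then unique only up to an additive constant (fix it e.g. by requiring ∫_0^3 u dx = 0).


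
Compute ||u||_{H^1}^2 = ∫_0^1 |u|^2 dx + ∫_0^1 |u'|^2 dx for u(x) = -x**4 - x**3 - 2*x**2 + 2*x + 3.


||u||_{H^1}^2 = 811/36

The H^1 norm (squared) on an interval (0, L) is
  ||u||_{H^1}^2 = ∫_0^L u(x)^2 dx + ∫_0^L u'(x)^2 dx.
Compute u'(x) = -4*x**3 - 3*x**2 - 4*x + 2.
Then u(x)^2 = x**8 + 2*x**7 + 5*x**6 - 6*x**4 - 14*x**3 - 8*x**2 + 12*x + 9 and u'(x)^2 = 16*x**6 + 24*x**5 + 41*x**4 + 8*x**3 + 4*x**2 - 16*x + 4.
Integrate each monomial from 0 to 1 using ∫_0^1 c·x^n dx = c·1^(n+1)/(n+1):
  ∫_0^1 u(x)^2 dx = ∫_0^1 (x^8 + 2*x^7 + 5*x^6 - 6*x^4 - 14*x^3 - 8*x^2 + 12*x + 9) dx. Term by term:
    ∫_0^1 x^8 dx = 1/9;  ∫_0^1 2*x^7 dx = 1/4;  ∫_0^1 5*x^6 dx = 5/7;
    ∫_0^1 -6*x^4 dx = -6/5;  ∫_0^1 -14*x^3 dx = -7/2;  ∫_0^1 -8*x^2 dx = -8/3;
    ∫_0^1 12*x dx = 6;  ∫_0^1 9 dx = 9.
  Sum: 1/9 + 1/4 + 5/7 − 6/5 − 7/2 − 8/3 + 6 + 9 = 10973/1260.
  ∫_0^1 u'(x)^2 dx = ∫_0^1 (16*x^6 + 24*x^5 + 41*x^4 + 8*x^3 + 4*x^2 - 16*x + 4) dx. Term by term:
    ∫_0^1 16*x^6 dx = 16/7;  ∫_0^1 24*x^5 dx = 4;  ∫_0^1 41*x^4 dx = 41/5;
    ∫_0^1 8*x^3 dx = 2;  ∫_0^1 4*x^2 dx = 4/3;  ∫_0^1 -16*x dx = -8;
    ∫_0^1 4 dx = 4.
  Sum: 16/7 + 4 + 41/5 + 2 + 4/3 − 8 + 4 = 1451/105.
Adding: ||u||_{H^1}^2 = 10973/1260 + 1451/105 = 811/36.


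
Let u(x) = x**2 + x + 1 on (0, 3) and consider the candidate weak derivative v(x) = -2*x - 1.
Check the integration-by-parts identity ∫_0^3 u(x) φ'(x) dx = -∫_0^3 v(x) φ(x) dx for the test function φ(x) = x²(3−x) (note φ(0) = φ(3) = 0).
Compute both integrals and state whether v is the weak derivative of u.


LHS = -621/20, RHS = 621/20. No, v is not the weak derivative of u.

u(x) = x**2 + x + 1, classical derivative u'(x) = 2*x + 1.
φ(x) = x²(3−x), so φ'(x) = 3*x*(2 - x).
Note φ(0) = φ(3) = 0, so the boundary term u·φ vanishes.
LHS = ∫_0^3 u(x) φ'(x) dx = ∫_0^3 (-3*x^4 + 3*x^3 + 3*x^2 + 6*x) dx. Term by term:
  ∫_0^3 -3*x^4 dx = -729/5;  ∫_0^3 3*x^3 dx = 243/4;  ∫_0^3 3*x^2 dx = 27;
  ∫_0^3 6*x dx = 27.
Sum: -729/5 + 243/4 + 27 + 27 = -621/20.
So LHS = -621/20.
∫_0^3 v(x) φ(x) dx = ∫_0^3 (2*x^4 - 5*x^3 - 3*x^2) dx. Term by term:
  ∫_0^3 2*x^4 dx = 486/5;  ∫_0^3 -5*x^3 dx = -405/4;  ∫_0^3 -3*x^2 dx = -27.
Sum: 486/5 − 405/4 − 27 = -621/20.
So RHS = -∫_0^3 v(x) φ(x) dx = 621/20.
LHS − RHS = -621/10 ≠ 0, so the identity fails.
(For a valid weak derivative the identity must hold for EVERY test function, in particular this one. The failure shows v is NOT the weak derivative of u.)
Correct weak derivative would be u'(x) = 2*x + 1.


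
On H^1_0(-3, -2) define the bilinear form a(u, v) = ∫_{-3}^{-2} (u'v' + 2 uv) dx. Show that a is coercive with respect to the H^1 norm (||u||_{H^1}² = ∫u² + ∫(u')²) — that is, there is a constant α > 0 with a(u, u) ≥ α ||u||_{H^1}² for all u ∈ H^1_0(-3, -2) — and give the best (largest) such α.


α = 1

Coercivity of a(·,·) on H^1_0(-3, -2) means a(u, u) ≥ α ||u||_{H^1}² for every u ∈ H^1_0.
The interval has length L = 1, and Poincaré/coercivity depend only on L. Here a(u, u) = ∫(u')² + (2)·∫u².
Here c = 2 ≥ 1, so a(u,u) = ∫(u')² + c∫u² ≥ ∫(u')² + ∫u² = ||u||_{H^1}², i.e. α = 1 works. No larger α is possible: a(u,u) ≥ α||u||_{H^1}² means (1−α)∫(u')² ≥ (α−c)∫u², and for the modes u_n = sin(nπ(x−x₀)/L) (x₀ the left endpoint) one has ∫u_n²/∫(u_n')² = (L/(nπ))² → 0, so a(u_n,u_n)/||u_n||_{H^1}² → 1. Hence the optimal constant is α = 1.
Therefore α = 1.


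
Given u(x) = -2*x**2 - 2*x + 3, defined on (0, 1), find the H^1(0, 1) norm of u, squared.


||u||_{H^1}^2 = 307/15

The H^1 norm (squared) on an interval (0, L) is
  ||u||_{H^1}^2 = ∫_0^L u(x)^2 dx + ∫_0^L u'(x)^2 dx.
Compute u'(x) = -4*x - 2.
Then u(x)^2 = 4*x**4 + 8*x**3 - 8*x**2 - 12*x + 9 and u'(x)^2 = 16*x**2 + 16*x + 4.
Integrate each monomial from 0 to 1 using ∫_0^1 c·x^n dx = c·1^(n+1)/(n+1):
  ∫_0^1 u(x)^2 dx = ∫_0^1 (4*x^4 + 8*x^3 - 8*x^2 - 12*x + 9) dx. Term by term:
    ∫_0^1 4*x^4 dx = 4/5;  ∫_0^1 8*x^3 dx = 2;  ∫_0^1 -8*x^2 dx = -8/3;
    ∫_0^1 -12*x dx = -6;  ∫_0^1 9 dx = 9.
  Sum: 4/5 + 2 − 8/3 − 6 + 9 = 47/15.
  ∫_0^1 u'(x)^2 dx = ∫_0^1 (16*x^2 + 16*x + 4) dx. Term by term:
    ∫_0^1 16*x^2 dx = 16/3;  ∫_0^1 16*x dx = 8;  ∫_0^1 4 dx = 4.
  Sum: 16/3 + 8 + 4 = 52/3.
Adding: ||u||_{H^1}^2 = 47/15 + 52/3 = 307/15.


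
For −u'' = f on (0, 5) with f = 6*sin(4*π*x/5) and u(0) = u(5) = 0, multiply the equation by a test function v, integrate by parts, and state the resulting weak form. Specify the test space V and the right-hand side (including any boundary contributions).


V = H^1_0(0, 5) (so v(0) = v(5) = 0); weak form: ∫_0^5 u'v' dx = ∫_0^5 (6*sin(4*π*x/5)) v dx for all v ∈ V.

Multiply both sides by a test function v and integrate from 0 to 5:
  ∫_0^5 −u''(x) v(x) dx = ∫_0^5 f(x) v(x) dx.
Integrate the LHS by parts once:
  ∫_0^5 −u'' v dx = −[u'(x) v(x)]_0^5 + ∫_0^5 u'(x) v'(x) dx.
Thus ∫_0^5 u'(x) v'(x) dx = ∫_0^5 f(x) v(x) dx + [u'(x) v(x)]_0^5.
Choose V so that boundary terms are either known or forced to vanish.
u is Dirichlet: u(0) = u(5) = 0. Let V = H^1_0(0, 5); then v(0) = v(5) = 0, and [u' v]_0^5 = 0.
Weak formulation: find u (satisfying any essential BC) such that ∫_0^5 u'(x) v'(x) dx = ∫_0^5 f v dx for all v ∈ V.
Substituting f(x) = 6*sin(4*π*x/5), the right-hand side is ∫_0^5 (6*sin(4*π*x/5)) v dx.


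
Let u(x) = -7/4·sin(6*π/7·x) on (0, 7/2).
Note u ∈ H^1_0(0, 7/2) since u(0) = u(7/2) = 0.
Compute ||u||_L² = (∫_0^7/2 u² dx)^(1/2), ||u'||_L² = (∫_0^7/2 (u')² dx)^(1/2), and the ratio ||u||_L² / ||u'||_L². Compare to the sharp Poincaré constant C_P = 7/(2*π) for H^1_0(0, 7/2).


||u||_L² / ||u'||_L² = 7/(6*π) < C_P = 7/(2*π).

u(x) = -7/4·sin(6*π/7·x), so u'(x) = -3*π*cos(6*π*x/7)/2.
Writing u(x) = A·sin(kπx/L) with A = -7/4 and k = 3, use ∫_0^L sin²(kπx/L) dx = L/2 and ∫_0^L cos²(kπx/L) dx = L/2.
u² = 49/16·sin²(6*π/7·x) and (u')² = 9*π^2/4·cos²(6*π/7·x), and each of sin², cos² integrates to L/2 = 7/4 over (0, 7/2).
∫_0^7/2 u² dx = 343/64, so ||u||_L² = 7*sqrt(7)/8.
∫_0^7/2 (u')² dx = 63*π^2/16, so ||u'||_L² = 3*sqrt(7)*π/4.
Ratio ||u||_L² / ||u'||_L² = 7/(6*π).
Sharp Poincaré constant on H^1_0(0, 7/2) is C_P = L/π = 7/(2*π), achieved by sin(2*π/7·x).
This is the k = 3 harmonic; the ratio L/(kπ) is strictly less than C_P = L/π, consistent with the sharp inequality ||u||_L² ≤ C_P ||u'||_L².


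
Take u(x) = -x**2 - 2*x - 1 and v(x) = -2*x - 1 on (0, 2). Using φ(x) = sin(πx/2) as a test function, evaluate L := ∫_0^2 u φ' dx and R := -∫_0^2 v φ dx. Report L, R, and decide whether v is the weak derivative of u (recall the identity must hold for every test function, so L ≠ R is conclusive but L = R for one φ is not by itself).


LHS = 16/π, RHS = 12/π. No, v is not the weak derivative of u.

u(x) = -x**2 - 2*x - 1, classical derivative u'(x) = -2*x - 2.
φ(x) = sin(πx/2), so φ'(x) = π*cos(π*x/2)/2.
Note φ(0) = φ(2) = 0, so the boundary term u·φ vanishes.
LHS = ∫_0^2 u(x) φ'(x) dx = ∫_0^2 (-π*x^2*cos(π*x/2)/2 - π*x*cos(π*x/2) - π*cos(π*x/2)/2) dx. Term by term:
  ∫_0^2 -π*cos(π*x/2)/2 dx = 0;  ∫_0^2 -π*x*cos(π*x/2) dx = 8/π;  ∫_0^2 -π*x^2*cos(π*x/2)/2 dx = 8/π.
Sum: 0 + 8/π + 8/π = 16/π.
So LHS = 16/π.
∫_0^2 v(x) φ(x) dx = ∫_0^2 (-2*x*sin(π*x/2) - sin(π*x/2)) dx. Term by term:
  ∫_0^2 -sin(π*x/2) dx = -4/π;  ∫_0^2 -2*x*sin(π*x/2) dx = -8/π.
Sum: -4/π − 8/π = -12/π.
So RHS = -∫_0^2 v(x) φ(x) dx = 12/π.
LHS − RHS = 4/π ≠ 0, so the identity fails.
(For a valid weak derivative the identity must hold for EVERY test function, in particular this one. The failure shows v is NOT the weak derivative of u.)
Correct weak derivative would be u'(x) = -2*x - 2.


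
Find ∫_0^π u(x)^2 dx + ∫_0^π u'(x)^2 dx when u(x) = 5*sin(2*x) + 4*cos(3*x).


||u||_{H^1(0,π)}^2 = -320 + 285*π/2

u'(x) = -12*sin(3*x) + 10*cos(2*x).
Expand u² and (u')² and integrate term by term on (0, π), using: for integers n ≥ 1, ∫_0^π sin²(nx) dx = ∫_0^π cos²(nx) dx = π/2; for n ≠ n', ∫_0^π sin(nx)sin(n'x) dx = ∫_0^π cos(nx)cos(n'x) dx = 0; and by product-to-sum, ∫_0^π sin(nx)cos(n'x) dx = ½∫_0^π [sin((n+n')x) + sin((n−n')x)] dx, which is 0 when n+n' is even and 2n/(n²−n'²) when n+n' is odd (it need not vanish on (0, π)).
  u² squared terms: (4)²·∫cos(3x)² dx = 16·π/2 = 8*π;  (5)²·∫sin(2x)² dx = 25·π/2 = 25*π/2.
  u² cross terms: 2·(4)·(5)·∫cos(3x)·sin(2x) dx = 40·(-4/5) = -32.
  So ∫_0^π u² dx = 8*π + 25*π/2 − 32 = -32 + 41*π/2.
  (u')² squared terms: (-12)²·∫sin(3x)² dx = 144·π/2 = 72*π;  (10)²·∫cos(2x)² dx = 100·π/2 = 50*π.
  (u')² cross terms: 2·(-12)·(10)·∫sin(3x)·cos(2x) dx = -240·(6/5) = -288.
  So ∫_0^π (u')² dx = 72*π + 50*π − 288 = -288 + 122*π.
||u||_{H^1}^2 = (-32 + 41*π/2) + (-288 + 122*π) = -320 + 285*π/2.


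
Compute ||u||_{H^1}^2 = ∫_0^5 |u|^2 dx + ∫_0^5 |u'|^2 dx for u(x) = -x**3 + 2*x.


||u||_{H^1}^2 = 293420/21

The H^1 norm (squared) on an interval (0, L) is
  ||u||_{H^1}^2 = ∫_0^L u(x)^2 dx + ∫_0^L u'(x)^2 dx.
Compute u'(x) = 2 - 3*x**2.
Then u(x)^2 = x**6 - 4*x**4 + 4*x**2 and u'(x)^2 = 9*x**4 - 12*x**2 + 4.
Integrate each monomial from 0 to 5 using ∫_0^5 c·x^n dx = c·5^(n+1)/(n+1):
  ∫_0^5 u(x)^2 dx = ∫_0^5 (x^6 - 4*x^4 + 4*x^2) dx. Term by term:
    ∫_0^5 x^6 dx = 78125/7;  ∫_0^5 -4*x^4 dx = -2500;  ∫_0^5 4*x^2 dx = 500/3.
  Sum: 78125/7 − 2500 + 500/3 = 185375/21.
  ∫_0^5 u'(x)^2 dx = ∫_0^5 (9*x^4 - 12*x^2 + 4) dx. Term by term:
    ∫_0^5 9*x^4 dx = 5625;  ∫_0^5 -12*x^2 dx = -500;  ∫_0^5 4 dx = 20.
  Sum: 5625 − 500 + 20 = 5145.
Adding: ||u||_{H^1}^2 = 185375/21 + 5145 = 293420/21.


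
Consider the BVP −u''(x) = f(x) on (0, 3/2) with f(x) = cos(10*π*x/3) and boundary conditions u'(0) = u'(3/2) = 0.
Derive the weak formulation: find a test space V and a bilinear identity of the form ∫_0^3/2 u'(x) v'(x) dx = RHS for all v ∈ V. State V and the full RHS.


V = H^1(0, 3/2) (no boundary constraint on v; u is determined up to an additive constant); weak form: ∫_0^3/2 u'v' dx = ∫_0^3/2 (cos(10*π*x/3)) v dx for all v ∈ V.

Multiply both sides by a test function v and integrate from 0 to 3/2:
  ∫_0^3/2 −u''(x) v(x) dx = ∫_0^3/2 f(x) v(x) dx.
Integrate the LHS by parts once:
  ∫_0^3/2 −u'' v dx = −[u'(x) v(x)]_0^3/2 + ∫_0^3/2 u'(x) v'(x) dx.
Thus ∫_0^3/2 u'(x) v'(x) dx = ∫_0^3/2 f(x) v(x) dx + [u'(x) v(x)]_0^3/2.
Choose V so that boundary terms are either known or forced to vanish.
u has homogeneous Neumann: u'(0) = u'(3/2) = 0. So [u' v]_0^3/2 = 0·v(3/2) − 0·v(0) = 0 for any v; take V = H^1(0, 3/2).
Weak formulation: find u (satisfying any essential BC) such that ∫_0^3/2 u'(x) v'(x) dx = ∫_0^3/2 f v dx for all v ∈ V (homogeneous Neumann, so boundary terms vanish).
Substituting f(x) = cos(10*π*x/3), the right-hand side is ∫_0^3/2 (cos(10*π*x/3)) v dx.
Compatibility check (pure Neumann): taking v ≡ 1 ∈ V gives 0 = ∫_0^3/2 f dx + (0) − (0), i.e. ∫_0^3/2 f dx must equal u'(0) − u'(3/2) = 0. Indeed ∫_0^3/2 (cos(10*π*x/3)) dx = 0, so the data are compatible. The solution is then unique only up to an additive constant (fix it e.g. by requiring ∫_0^3/2 u dx = 0).


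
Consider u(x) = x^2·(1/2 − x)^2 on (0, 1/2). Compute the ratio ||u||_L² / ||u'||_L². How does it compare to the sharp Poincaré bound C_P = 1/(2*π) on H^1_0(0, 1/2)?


||u||_L² / ||u'||_L² = sqrt(3)/12 < C_P = 1/(2*π).

u(x) = x^2·(1/2 − x)^2, so u'(x) = x*(2*x - 1)*(4*x - 1)/2.
u(x) = x^2·(1/2 − x)^2 vanishes at x = 0 and x = 1/2, so u ∈ H^1_0(0, 1/2). Differentiate via the product rule and integrate the resulting polynomials term by term.
  ∫_0^1/2 u² dx = ∫_0^1/2 (x^8 - 2*x^7 + 3*x^6/2 - x^5/2 + x^4/16) dx. Term by term:
    ∫_0^1/2 x^8 dx = 1/4608;  ∫_0^1/2 -2*x^7 dx = -1/1024;  ∫_0^1/2 3*x^6/2 dx = 3/1792;
    ∫_0^1/2 -x^5/2 dx = -1/768;  ∫_0^1/2 x^4/16 dx = 1/2560.
  Sum: 1/4608 − 1/1024 + 3/1792 − 1/768 + 1/2560 = 1/322560.
  ∫_0^1/2 (u')² dx = ∫_0^1/2 (16*x^6 - 24*x^5 + 13*x^4 - 3*x^3 + x^2/4) dx. Term by term:
    ∫_0^1/2 16*x^6 dx = 1/56;  ∫_0^1/2 -24*x^5 dx = -1/16;  ∫_0^1/2 13*x^4 dx = 13/160;
    ∫_0^1/2 -3*x^3 dx = -3/64;  ∫_0^1/2 x^2/4 dx = 1/96.
  Sum: 1/56 − 1/16 + 13/160 − 3/64 + 1/96 = 1/6720.
∫_0^1/2 u² dx = 1/322560, so ||u||_L² = sqrt(35)/3360.
∫_0^1/2 (u')² dx = 1/6720, so ||u'||_L² = sqrt(105)/840.
Ratio ||u||_L² / ||u'||_L² = sqrt(3)/12.
Sharp Poincaré constant on H^1_0(0, 1/2) is C_P = L/π = 1/(2*π), achieved by sin(2*π·x).
A polynomial bump cannot attain the sharp Poincaré constant (only the first sine eigenfunction does), so the ratio is strictly less than C_P, consistent with ||u||_L² ≤ C_P ||u'||_L².


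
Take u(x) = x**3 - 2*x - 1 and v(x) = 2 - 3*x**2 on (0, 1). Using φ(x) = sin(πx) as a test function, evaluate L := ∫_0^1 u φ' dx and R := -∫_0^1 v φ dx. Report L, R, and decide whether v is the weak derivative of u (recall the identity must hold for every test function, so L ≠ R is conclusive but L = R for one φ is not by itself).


LHS = (π^2 + 12)/π^3, RHS = (-12 - π^2)/π^3. No, v is not the weak derivative of u.

u(x) = x**3 - 2*x - 1, classical derivative u'(x) = 3*x**2 - 2.
φ(x) = sin(πx), so φ'(x) = π*cos(π*x).
Note φ(0) = φ(1) = 0, so the boundary term u·φ vanishes.
LHS = ∫_0^1 u(x) φ'(x) dx = ∫_0^1 (π*x^3*cos(π*x) - 2*π*x*cos(π*x) - π*cos(π*x)) dx. Term by term:
  ∫_0^1 -π*cos(π*x) dx = 0;  ∫_0^1 π*x^3*cos(π*x) dx = -3/π + 12/π^3;  ∫_0^1 -2*π*x*cos(π*x) dx = 4/π.
Sum: 0 + -3/π + 12/π^3 + 4/π = (π^2 + 12)/π^3.
So LHS = (π^2 + 12)/π^3.
∫_0^1 v(x) φ(x) dx = ∫_0^1 (-3*x^2*sin(π*x) + 2*sin(π*x)) dx. Term by term:
  ∫_0^1 2*sin(π*x) dx = 4/π;  ∫_0^1 -3*x^2*sin(π*x) dx = -3/π + 12/π^3.
Sum: 4/π + -3/π + 12/π^3 = (π^2 + 12)/π^3.
So RHS = -∫_0^1 v(x) φ(x) dx = (-12 - π^2)/π^3.
LHS − RHS = 2/π + 24/π^3 ≠ 0, so the identity fails.
(For a valid weak derivative the identity must hold for EVERY test function, in particular this one. The failure shows v is NOT the weak derivative of u.)
Correct weak derivative would be u'(x) = 3*x**2 - 2.


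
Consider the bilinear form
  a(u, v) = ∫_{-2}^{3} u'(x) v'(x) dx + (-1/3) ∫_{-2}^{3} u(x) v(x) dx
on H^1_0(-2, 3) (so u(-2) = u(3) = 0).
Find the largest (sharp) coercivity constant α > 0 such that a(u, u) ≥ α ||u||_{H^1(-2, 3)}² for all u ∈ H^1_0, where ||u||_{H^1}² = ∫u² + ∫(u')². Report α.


α = (-25/3 + π^2)/(π^2 + 25)

Coercivity of a(·,·) on H^1_0(-2, 3) means a(u, u) ≥ α ||u||_{H^1}² for every u ∈ H^1_0.
The interval has length L = 5, and Poincaré/coercivity depend only on L. Here a(u, u) = ∫(u')² + (-1/3)·∫u².
Here c = -1/3 < 0 with |c| < (π/L)² = π^2/25, so coercivity still holds. The condition a(u,u) ≥ α||u||_{H^1}² reads (1−α)∫(u')² ≥ (α−c)∫u². Any admissible α is ≤ 1 (rapidly oscillating u have ∫u²/∫(u')² → 0), and α = 1 would force 0 ≥ (1−c)∫u², impossible since c < 1; so 1−α > 0. By the sharp Poincaré inequality on H^1_0 of an interval of length L, ∫(u')² ≥ (π/L)²∫u² with equality for the first sine mode sin(π(x−x₀)/L) (x₀ the left endpoint), so the inequality holds for all u iff (1−α)(π/L)² ≥ α − c, i.e. α ≤ ((π/L)² + c)/((π/L)² + 1) = (1 + c(L/π)²)/(1 + (L/π)²). (Direct route, valid since c ≤ 0: Poincaré gives c∫u² ≥ c(L/π)²∫(u')², so a(u,u) ≥ (1 + c(L/π)²)∫(u')², while ||u||_{H^1}² ≤ (1 + (L/π)²)∫(u')²; dividing yields the same α.) With (π/L)² = π^2/25 and c = -1/3, the largest admissible constant is α = ((π/L)² + c)/((π/L)² + 1).
Simplifying, α = (-25/3 + π^2)/(π^2 + 25).


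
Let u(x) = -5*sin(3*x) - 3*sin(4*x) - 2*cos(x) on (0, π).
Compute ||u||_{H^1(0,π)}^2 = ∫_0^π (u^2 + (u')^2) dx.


||u||_{H^1(0,π)}^2 = 64/5 + 411*π/2

u'(x) = 2*sin(x) - 15*cos(3*x) - 12*cos(4*x).
Expand u² and (u')² and integrate term by term on (0, π), using: for integers n ≥ 1, ∫_0^π sin²(nx) dx = ∫_0^π cos²(nx) dx = π/2; for n ≠ n', ∫_0^π sin(nx)sin(n'x) dx = ∫_0^π cos(nx)cos(n'x) dx = 0; and by product-to-sum, ∫_0^π sin(nx)cos(n'x) dx = ½∫_0^π [sin((n+n')x) + sin((n−n')x)] dx, which is 0 when n+n' is even and 2n/(n²−n'²) when n+n' is odd (it need not vanish on (0, π)).
  u² squared terms: (-5)²·∫sin(3x)² dx = 25·π/2 = 25*π/2;  (-3)²·∫sin(4x)² dx = 9·π/2 = 9*π/2;  (-2)²·∫cos(x)² dx = 4·π/2 = 2*π.
  u² cross terms: 2·(-5)·(-3)·∫sin(3x)·sin(4x) dx = 30·(0) = 0;  2·(-5)·(-2)·∫sin(3x)·cos(x) dx = 20·(0) = 0;  2·(-3)·(-2)·∫sin(4x)·cos(x) dx = 12·(8/15) = 32/5.
  So ∫_0^π u² dx = 25*π/2 + 9*π/2 + 2*π + 0 + 0 + 32/5 = 32/5 + 19*π.
  (u')² squared terms: (-15)²·∫cos(3x)² dx = 225·π/2 = 225*π/2;  (-12)²·∫cos(4x)² dx = 144·π/2 = 72*π;  (2)²·∫sin(x)² dx = 4·π/2 = 2*π.
  (u')² cross terms: 2·(-15)·(-12)·∫cos(3x)·cos(4x) dx = 360·(0) = 0;  2·(-15)·(2)·∫cos(3x)·sin(x) dx = -60·(0) = 0;  2·(-12)·(2)·∫cos(4x)·sin(x) dx = -48·(-2/15) = 32/5.
  So ∫_0^π (u')² dx = 225*π/2 + 72*π + 2*π + 0 + 0 + 32/5 = 32/5 + 373*π/2.
||u||_{H^1}^2 = (32/5 + 19*π) + (32/5 + 373*π/2) = 64/5 + 411*π/2.


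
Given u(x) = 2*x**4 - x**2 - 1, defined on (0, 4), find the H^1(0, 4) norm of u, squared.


||u||_{H^1}^2 = 15744124/63

The H^1 norm (squared) on an interval (0, L) is
  ||u||_{H^1}^2 = ∫_0^L u(x)^2 dx + ∫_0^L u'(x)^2 dx.
Compute u'(x) = 8*x**3 - 2*x.
Then u(x)^2 = 4*x**8 - 4*x**6 - 3*x**4 + 2*x**2 + 1 and u'(x)^2 = 64*x**6 - 32*x**4 + 4*x**2.
Integrate each monomial from 0 to 4 using ∫_0^4 c·x^n dx = c·4^(n+1)/(n+1):
  ∫_0^4 u(x)^2 dx = ∫_0^4 (4*x^8 - 4*x^6 - 3*x^4 + 2*x^2 + 1) dx. Term by term:
    ∫_0^4 4*x^8 dx = 1048576/9;  ∫_0^4 -4*x^6 dx = -65536/7;  ∫_0^4 -3*x^4 dx = -3072/5;
    ∫_0^4 2*x^2 dx = 128/3;  ∫_0^4 1 dx = 4.
  Sum: 1048576/9 − 65536/7 − 3072/5 + 128/3 + 4 = 33572204/315.
  ∫_0^4 u'(x)^2 dx = ∫_0^4 (64*x^6 - 32*x^4 + 4*x^2) dx. Term by term:
    ∫_0^4 64*x^6 dx = 1048576/7;  ∫_0^4 -32*x^4 dx = -32768/5;  ∫_0^4 4*x^2 dx = 256/3.
  Sum: 1048576/7 − 32768/5 + 256/3 = 15049472/105.
Adding: ||u||_{H^1}^2 = 33572204/315 + 15049472/105 = 15744124/63.


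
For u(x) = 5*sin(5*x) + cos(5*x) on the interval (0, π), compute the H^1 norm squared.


||u||_{H^1(0,π)}^2 = 338*π

u'(x) = -5*sin(5*x) + 25*cos(5*x).
Expand u² and (u')² and integrate term by term on (0, π), using: for integers n ≥ 1, ∫_0^π sin²(nx) dx = ∫_0^π cos²(nx) dx = π/2; for n ≠ n', ∫_0^π sin(nx)sin(n'x) dx = ∫_0^π cos(nx)cos(n'x) dx = 0; and by product-to-sum, ∫_0^π sin(nx)cos(n'x) dx = ½∫_0^π [sin((n+n')x) + sin((n−n')x)] dx, which is 0 when n+n' is even and 2n/(n²−n'²) when n+n' is odd (it need not vanish on (0, π)).
  u² squared terms: (5)²·∫sin(5x)² dx = 25·π/2 = 25*π/2;  (1)²·∫cos(5x)² dx = 1·π/2 = π/2.
  u² cross terms: 2·(5)·(1)·∫sin(5x)·cos(5x) dx = 10·(0) = 0.
  So ∫_0^π u² dx = 25*π/2 + π/2 + 0 = 13*π.
  (u')² squared terms: (-5)²·∫sin(5x)² dx = 25·π/2 = 25*π/2;  (25)²·∫cos(5x)² dx = 625·π/2 = 625*π/2.
  (u')² cross terms: 2·(-5)·(25)·∫sin(5x)·cos(5x) dx = -250·(0) = 0.
  So ∫_0^π (u')² dx = 25*π/2 + 625*π/2 + 0 = 325*π.
||u||_{H^1}^2 = (13*π) + (325*π) = 338*π.


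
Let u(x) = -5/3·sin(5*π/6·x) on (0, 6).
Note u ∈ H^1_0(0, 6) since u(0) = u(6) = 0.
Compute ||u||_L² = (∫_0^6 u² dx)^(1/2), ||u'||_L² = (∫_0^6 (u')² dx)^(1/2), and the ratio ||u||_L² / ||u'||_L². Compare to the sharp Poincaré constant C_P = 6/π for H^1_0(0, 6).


||u||_L² / ||u'||_L² = 6/(5*π) < C_P = 6/π.

u(x) = -5/3·sin(5*π/6·x), so u'(x) = -25*π*cos(5*π*x/6)/18.
Writing u(x) = A·sin(kπx/L) with A = -5/3 and k = 5, use ∫_0^L sin²(kπx/L) dx = L/2 and ∫_0^L cos²(kπx/L) dx = L/2.
u² = 25/9·sin²(5*π/6·x) and (u')² = 625*π^2/324·cos²(5*π/6·x), and each of sin², cos² integrates to L/2 = 3 over (0, 6).
∫_0^6 u² dx = 25/3, so ||u||_L² = 5*sqrt(3)/3.
∫_0^6 (u')² dx = 625*π^2/108, so ||u'||_L² = 25*sqrt(3)*π/18.
Ratio ||u||_L² / ||u'||_L² = 6/(5*π).
Sharp Poincaré constant on H^1_0(0, 6) is C_P = L/π = 6/π, achieved by sin(π/6·x).
This is the k = 5 harmonic; the ratio L/(kπ) is strictly less than C_P = L/π, consistent with the sharp inequality ||u||_L² ≤ C_P ||u'||_L².


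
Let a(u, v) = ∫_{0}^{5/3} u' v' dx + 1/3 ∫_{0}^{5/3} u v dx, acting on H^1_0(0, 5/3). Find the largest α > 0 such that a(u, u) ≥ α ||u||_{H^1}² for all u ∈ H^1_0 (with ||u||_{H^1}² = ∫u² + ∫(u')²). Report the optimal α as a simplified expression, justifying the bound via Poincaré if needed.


α = (25 + 27*π^2)/(3*(25 + 9*π^2))

Coercivity of a(·,·) on H^1_0(0, 5/3) means a(u, u) ≥ α ||u||_{H^1}² for every u ∈ H^1_0.
The interval has length L = 5/3, and Poincaré/coercivity depend only on L. Here a(u, u) = ∫(u')² + (1/3)·∫u².
Here 0 < c = 1/3 < 1. The condition a(u,u) ≥ α||u||_{H^1}² reads (1−α)∫(u')² ≥ (α−c)∫u². Any admissible α is ≤ 1 (rapidly oscillating u have ∫u²/∫(u')² → 0), and α = 1 would force 0 ≥ (1−c)∫u², impossible since c < 1; so 1−α > 0. By the sharp Poincaré inequality on H^1_0 of an interval of length L, ∫(u')² ≥ (π/L)²∫u² with equality for the first sine mode sin(π(x−x₀)/L) (x₀ the left endpoint), so the inequality holds for all u iff (1−α)(π/L)² ≥ α − c, i.e. α ≤ ((π/L)² + c)/((π/L)² + 1) = (1 + c(L/π)²)/(1 + (L/π)²). With (π/L)² = 9*π^2/25 and c = 1/3, the largest admissible constant is α = ((π/L)² + c)/((π/L)² + 1).
Simplifying, α = (25 + 27*π^2)/(3*(25 + 9*π^2)).


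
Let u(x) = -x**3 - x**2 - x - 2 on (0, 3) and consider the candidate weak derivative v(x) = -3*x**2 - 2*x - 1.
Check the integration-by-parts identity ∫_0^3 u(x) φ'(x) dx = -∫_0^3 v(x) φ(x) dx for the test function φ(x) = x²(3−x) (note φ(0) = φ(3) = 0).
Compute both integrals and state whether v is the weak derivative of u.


LHS = 2079/20, RHS = 2079/20. Yes, v = u' weakly.

u(x) = -x**3 - x**2 - x - 2, classical derivative u'(x) = -3*x**2 - 2*x - 1.
φ(x) = x²(3−x), so φ'(x) = 3*x*(2 - x).
Note φ(0) = φ(3) = 0, so the boundary term u·φ vanishes.
LHS = ∫_0^3 u(x) φ'(x) dx = ∫_0^3 (3*x^5 - 3*x^4 - 3*x^3 - 12*x) dx. Term by term:
  ∫_0^3 3*x^5 dx = 729/2;  ∫_0^3 -3*x^4 dx = -729/5;  ∫_0^3 -3*x^3 dx = -243/4;
  ∫_0^3 -12*x dx = -54.
Sum: 729/2 − 729/5 − 243/4 − 54 = 2079/20.
So LHS = 2079/20.
∫_0^3 v(x) φ(x) dx = ∫_0^3 (3*x^5 - 7*x^4 - 5*x^3 - 3*x^2) dx. Term by term:
  ∫_0^3 3*x^5 dx = 729/2;  ∫_0^3 -7*x^4 dx = -1701/5;  ∫_0^3 -5*x^3 dx = -405/4;
  ∫_0^3 -3*x^2 dx = -27.
Sum: 729/2 − 1701/5 − 405/4 − 27 = -2079/20.
So RHS = -∫_0^3 v(x) φ(x) dx = 2079/20.
LHS = RHS, so the identity holds for this test φ.
Moreover u is smooth here and v(x) = u'(x) = -3*x**2 - 2*x - 1 pointwise, so the identity holds for every test function. Hence v is the weak derivative of u.


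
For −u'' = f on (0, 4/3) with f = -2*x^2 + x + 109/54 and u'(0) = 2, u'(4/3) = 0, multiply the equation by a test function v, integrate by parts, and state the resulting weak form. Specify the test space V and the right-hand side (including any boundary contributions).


V = H^1(0, 4/3) (v unrestricted at boundary; u is determined up to an additive constant); weak form: ∫_0^4/3 u'v' dx = ∫_0^4/3 (-2*x^2 + x + 109/54) v dx − 2·v(0) for all v ∈ V.

Multiply both sides by a test function v and integrate from 0 to 4/3:
  ∫_0^4/3 −u''(x) v(x) dx = ∫_0^4/3 f(x) v(x) dx.
Integrate the LHS by parts once:
  ∫_0^4/3 −u'' v dx = −[u'(x) v(x)]_0^4/3 + ∫_0^4/3 u'(x) v'(x) dx.
Thus ∫_0^4/3 u'(x) v'(x) dx = ∫_0^4/3 f(x) v(x) dx + [u'(x) v(x)]_0^4/3.
Choose V so that boundary terms are either known or forced to vanish.
u has inhomogeneous Neumann u'(0) = 2, u'(4/3) = 0. [u' v]_0^4/3 = (0)·v(4/3) − (2)·v(0) = − 2·v(0). Take V = H^1(0, 4/3); boundary term becomes part of RHS.
Weak formulation: find u (satisfying any essential BC) such that ∫_0^4/3 u'(x) v'(x) dx = ∫_0^4/3 f v dx − 2·v(0) for all v ∈ V (Neumann data are natural BCs: they enter the RHS as boundary terms).
Substituting f(x) = -2*x^2 + x + 109/54, the right-hand side is ∫_0^4/3 (-2*x^2 + x + 109/54) v dx − 2·v(0).
Compatibility check (pure Neumann): taking v ≡ 1 ∈ V gives 0 = ∫_0^4/3 f dx + (0) − (2), i.e. ∫_0^4/3 f dx must equal u'(0) − u'(4/3) = 2. Indeed ∫_0^4/3 (-2*x^2 + x + 109/54) dx = 2, so the data are compatible. The solution is then unique only up to an additive constant (fix it e.g. by requiring ∫_0^4/3 u dx = 0).
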